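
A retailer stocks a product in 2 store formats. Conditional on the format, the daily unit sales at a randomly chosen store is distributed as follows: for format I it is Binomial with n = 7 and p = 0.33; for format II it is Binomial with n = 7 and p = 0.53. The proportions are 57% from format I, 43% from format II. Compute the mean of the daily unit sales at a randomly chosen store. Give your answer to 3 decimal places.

2.912

Component means — I: 2.31; II: 3.71.
E[X] = 0.57·2.31 + 0.43·3.71 = 2.912.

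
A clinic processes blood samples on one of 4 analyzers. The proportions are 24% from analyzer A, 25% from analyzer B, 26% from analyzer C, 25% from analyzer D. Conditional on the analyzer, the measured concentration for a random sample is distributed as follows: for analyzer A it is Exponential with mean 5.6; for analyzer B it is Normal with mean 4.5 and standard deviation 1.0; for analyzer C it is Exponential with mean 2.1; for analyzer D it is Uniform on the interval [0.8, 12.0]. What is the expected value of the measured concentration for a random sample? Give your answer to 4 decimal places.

4.6150

Component means — A: 5.6; B: 4.5; C: 2.1; D: 6.4.
E[X] = 0.24·5.6 + 0.25·4.5 + 0.26·2.1 + 0.25·6.4 = 4.615.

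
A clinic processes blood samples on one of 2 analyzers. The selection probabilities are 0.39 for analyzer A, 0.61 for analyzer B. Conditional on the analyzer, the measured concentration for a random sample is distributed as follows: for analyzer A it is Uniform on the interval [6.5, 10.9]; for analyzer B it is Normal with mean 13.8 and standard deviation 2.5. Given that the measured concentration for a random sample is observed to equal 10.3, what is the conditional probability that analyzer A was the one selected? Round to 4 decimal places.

Likelihoods f(10.3 | ·): A: 0.227273; B: 0.059891.
Posterior ∝ prior × likelihood. Numerator for A: 0.39·0.227273 = 0.0886364.
Normalizing constant: 0.39·0.227273 + 0.61·0.059891 = 0.12517.
P(A | observation) = 0.0886364 / 0.12517 = 0.708129.

0.7081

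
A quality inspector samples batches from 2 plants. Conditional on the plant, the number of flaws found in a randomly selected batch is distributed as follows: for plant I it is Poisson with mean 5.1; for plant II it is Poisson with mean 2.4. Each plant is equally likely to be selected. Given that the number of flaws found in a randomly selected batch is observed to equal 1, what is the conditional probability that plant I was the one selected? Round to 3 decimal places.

0.125

Likelihoods P(X=1 | ·): I: 0.0310934; II: 0.217723.
Posterior ∝ prior × likelihood. Numerator for I: 0.5·0.0310934 = 0.0155467.
Normalizing constant: 0.5·0.0310934 + 0.5·0.217723 = 0.124408.
P(I | observation) = 0.0155467 / 0.124408 = 0.124965.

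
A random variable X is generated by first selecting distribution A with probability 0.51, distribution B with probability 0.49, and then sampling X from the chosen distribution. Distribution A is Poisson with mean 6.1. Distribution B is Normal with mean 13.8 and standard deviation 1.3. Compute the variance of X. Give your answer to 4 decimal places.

18.7557

Per component, A: μ=6.1, E[X²]=43.31; B: μ=13.8, E[X²]=192.13.
E[X] = 0.51·6.1 + 0.49·13.8 = 9.873.
E[X²] = 0.51·43.31 + 0.49·192.13 = 116.232.
Var(X) = E[X²] − (E[X])² = 116.232 − 97.4761 = 18.7557.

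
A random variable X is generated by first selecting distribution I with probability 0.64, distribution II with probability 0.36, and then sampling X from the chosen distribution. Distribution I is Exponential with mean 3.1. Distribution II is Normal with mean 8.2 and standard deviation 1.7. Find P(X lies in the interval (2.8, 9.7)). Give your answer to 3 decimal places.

0.523

Conditional on each component, P(2.8 < X < 9.7): I: 0.3615; II: 0.810462.
By total probability, P(2.8 < X < 9.7) = 0.64·0.3615 + 0.36·0.810462 = 0.523126.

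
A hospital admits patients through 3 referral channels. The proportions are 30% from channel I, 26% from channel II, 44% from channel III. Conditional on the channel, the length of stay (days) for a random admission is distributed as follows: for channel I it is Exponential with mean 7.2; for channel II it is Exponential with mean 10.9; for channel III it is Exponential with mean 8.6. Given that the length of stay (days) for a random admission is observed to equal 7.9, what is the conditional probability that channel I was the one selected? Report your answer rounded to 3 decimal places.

0.303

Likelihoods f(7.9 | ·): I: 0.0463607; II: 0.0444436; III: 0.0464041.
Posterior ∝ prior × likelihood. Numerator for I: 0.3·0.0463607 = 0.0139082.
Normalizing constant: 0.3·0.0463607 + 0.26·0.0444436 + 0.44·0.0464041 = 0.0458814.
P(I | observation) = 0.0139082 / 0.0458814 = 0.303134.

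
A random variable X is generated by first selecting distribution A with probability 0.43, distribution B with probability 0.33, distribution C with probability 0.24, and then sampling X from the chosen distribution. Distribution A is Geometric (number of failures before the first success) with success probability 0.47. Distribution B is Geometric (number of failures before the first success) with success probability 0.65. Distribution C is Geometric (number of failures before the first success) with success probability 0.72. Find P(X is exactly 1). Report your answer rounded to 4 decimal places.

0.2306

Conditional on each component, P(X = 1): A: 0.2491; B: 0.2275; C: 0.2016.
By total probability, P(X = 1) = 0.43·0.2491 + 0.33·0.2275 + 0.24·0.2016 = 0.230572.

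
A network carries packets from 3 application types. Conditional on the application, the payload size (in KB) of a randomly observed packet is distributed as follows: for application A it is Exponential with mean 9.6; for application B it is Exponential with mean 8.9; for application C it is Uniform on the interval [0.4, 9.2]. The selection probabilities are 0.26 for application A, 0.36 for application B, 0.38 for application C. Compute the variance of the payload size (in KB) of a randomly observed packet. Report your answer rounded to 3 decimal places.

59.551

Per component, A: μ=9.6, E[X²]=184.32; B: μ=8.9, E[X²]=158.42; C: μ=4.8, E[X²]=29.4933.
E[X] = 0.26·9.6 + 0.36·8.9 + 0.38·4.8 = 7.524.
E[X²] = 0.26·184.32 + 0.36·158.42 + 0.38·29.4933 = 116.162.
Var(X) = E[X²] − (E[X])² = 116.162 − 56.6106 = 59.5513.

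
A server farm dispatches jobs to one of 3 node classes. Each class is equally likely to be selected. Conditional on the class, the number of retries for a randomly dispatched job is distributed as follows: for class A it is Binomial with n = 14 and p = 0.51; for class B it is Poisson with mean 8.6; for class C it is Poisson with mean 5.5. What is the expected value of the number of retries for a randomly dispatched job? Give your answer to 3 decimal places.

7.080

Component means — A: 7.14; B: 8.6; C: 5.5.
E[X] = 0.333333·7.14 + 0.333333·8.6 + 0.333333·5.5 = 7.08.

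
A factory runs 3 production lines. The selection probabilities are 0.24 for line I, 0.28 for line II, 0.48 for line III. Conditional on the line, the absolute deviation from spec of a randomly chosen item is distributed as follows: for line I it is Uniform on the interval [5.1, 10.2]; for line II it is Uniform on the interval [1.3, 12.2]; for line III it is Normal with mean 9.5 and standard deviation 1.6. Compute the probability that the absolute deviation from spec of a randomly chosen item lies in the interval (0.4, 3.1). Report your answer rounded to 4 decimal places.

0.0463

Conditional on each line, P(0.4 < X < 3.1): I: 0; II: 0.165138; III: 3.16648e-05.
By total probability, P(0.4 < X < 3.1) = 0.24·0 + 0.28·0.165138 + 0.48·3.16648e-05 = 0.0462537.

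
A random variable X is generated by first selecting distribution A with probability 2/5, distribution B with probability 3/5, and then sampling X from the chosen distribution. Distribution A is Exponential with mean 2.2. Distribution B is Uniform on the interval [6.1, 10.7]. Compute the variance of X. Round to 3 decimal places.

Per component, A: μ=2.2, E[X²]=9.68; B: μ=8.4, E[X²]=72.3233.
E[X] = 0.4·2.2 + 0.6·8.4 = 5.92.
E[X²] = 0.4·9.68 + 0.6·72.3233 = 47.266.
Var(X) = E[X²] − (E[X])² = 47.266 − 35.0464 = 12.2196.

12.220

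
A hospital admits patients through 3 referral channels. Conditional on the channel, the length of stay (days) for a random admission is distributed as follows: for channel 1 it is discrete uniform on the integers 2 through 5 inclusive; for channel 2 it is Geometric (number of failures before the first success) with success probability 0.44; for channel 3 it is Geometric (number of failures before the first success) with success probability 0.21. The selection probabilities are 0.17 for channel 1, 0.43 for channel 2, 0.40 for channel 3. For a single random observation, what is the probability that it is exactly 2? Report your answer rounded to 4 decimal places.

Conditional on each channel, P(X = 2): 1: 0.25; 2: 0.137984; 3: 0.131061.
By total probability, P(X = 2) = 0.17·0.25 + 0.43·0.137984 + 0.4·0.131061 = 0.154258.

0.1543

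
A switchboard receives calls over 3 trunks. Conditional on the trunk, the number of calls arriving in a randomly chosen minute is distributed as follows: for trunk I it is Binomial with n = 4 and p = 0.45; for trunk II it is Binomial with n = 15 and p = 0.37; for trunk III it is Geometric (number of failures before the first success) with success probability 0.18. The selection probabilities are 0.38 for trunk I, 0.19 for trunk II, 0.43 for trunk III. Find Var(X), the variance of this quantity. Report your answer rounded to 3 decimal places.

14.260

Per component, I: μ=1.8, E[X²]=4.23; II: μ=5.55, E[X²]=34.299; III: μ=4.55556, E[X²]=46.0617.
E[X] = 0.38·1.8 + 0.19·5.55 + 0.43·4.55556 = 3.69739.
E[X²] = 0.38·4.23 + 0.19·34.299 + 0.43·46.0617 = 27.9308.
Var(X) = E[X²] − (E[X])² = 27.9308 − 13.6707 = 14.2601.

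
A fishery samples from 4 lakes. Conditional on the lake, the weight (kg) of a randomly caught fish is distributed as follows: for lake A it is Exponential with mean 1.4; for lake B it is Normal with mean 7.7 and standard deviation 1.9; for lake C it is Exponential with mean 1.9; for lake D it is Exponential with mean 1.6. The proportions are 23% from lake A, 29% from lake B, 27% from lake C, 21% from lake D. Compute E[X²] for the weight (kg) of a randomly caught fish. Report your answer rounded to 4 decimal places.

For each component E[X²] = Var + (mean)², giving A: 3.92; B: 62.9; C: 7.22; D: 5.12.
Overall E[X²] = 0.23·3.92 + 0.29·62.9 + 0.27·7.22 + 0.21·5.12 = 22.1672.

22.1672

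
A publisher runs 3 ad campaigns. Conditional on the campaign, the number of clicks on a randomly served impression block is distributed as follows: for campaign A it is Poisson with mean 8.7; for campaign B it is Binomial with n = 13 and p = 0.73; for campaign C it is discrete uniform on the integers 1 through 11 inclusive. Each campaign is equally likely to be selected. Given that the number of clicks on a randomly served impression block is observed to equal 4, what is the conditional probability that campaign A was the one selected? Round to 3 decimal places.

Likelihoods P(X=4 | ·): A: 0.0397653; B: 0.00154836; C: 0.0909091.
Posterior ∝ prior × likelihood. Numerator for A: 0.333333·0.0397653 = 0.0132551.
Normalizing constant: 0.333333·0.0397653 + 0.333333·0.00154836 + 0.333333·0.0909091 = 0.0440742.
P(A | observation) = 0.0132551 / 0.0440742 = 0.300745.

0.301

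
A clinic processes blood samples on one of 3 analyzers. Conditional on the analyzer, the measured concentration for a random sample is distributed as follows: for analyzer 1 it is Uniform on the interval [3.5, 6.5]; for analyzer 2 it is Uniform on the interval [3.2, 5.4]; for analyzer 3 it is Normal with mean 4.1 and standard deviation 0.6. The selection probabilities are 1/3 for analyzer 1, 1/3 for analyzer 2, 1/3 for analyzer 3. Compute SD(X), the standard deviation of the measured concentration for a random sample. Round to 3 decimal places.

0.808

Per component, 1: μ=5, E[X²]=25.75; 2: μ=4.3, E[X²]=18.8933; 3: μ=4.1, E[X²]=17.17.
E[X] = 0.333333·5 + 0.333333·4.3 + 0.333333·4.1 = 4.46667.
E[X²] = 0.333333·25.75 + 0.333333·18.8933 + 0.333333·17.17 = 20.6044.
Var(X) = E[X²] − (E[X])² = 20.6044 − 19.9511 = 0.653333.
SD(X) = √0.653333 = 0.80829.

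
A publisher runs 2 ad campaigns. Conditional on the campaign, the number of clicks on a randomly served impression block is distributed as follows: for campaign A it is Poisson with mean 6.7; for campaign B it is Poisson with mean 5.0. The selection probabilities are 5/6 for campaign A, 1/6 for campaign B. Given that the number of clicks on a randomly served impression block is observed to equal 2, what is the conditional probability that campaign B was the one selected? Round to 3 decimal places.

0.379

Likelihoods P(X=2 | ·): A: 0.0276278; B: 0.0842243.
Posterior ∝ prior × likelihood. Numerator for B: 0.166667·0.0842243 = 0.0140374.
Normalizing constant: 0.833333·0.0276278 + 0.166667·0.0842243 = 0.0370606.
P(B | observation) = 0.0140374 / 0.0370606 = 0.378769.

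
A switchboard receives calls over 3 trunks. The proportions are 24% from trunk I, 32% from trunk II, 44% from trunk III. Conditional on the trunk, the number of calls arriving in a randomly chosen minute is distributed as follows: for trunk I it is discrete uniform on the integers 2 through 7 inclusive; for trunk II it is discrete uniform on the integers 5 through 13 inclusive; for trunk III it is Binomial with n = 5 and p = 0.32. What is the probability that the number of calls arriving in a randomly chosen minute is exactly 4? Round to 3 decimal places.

0.056

Conditional on each trunk, P(X = 4): I: 0.166667; II: 0; III: 0.0356516.
By total probability, P(X = 4) = 0.24·0.166667 + 0.32·0 + 0.44·0.0356516 = 0.0556867.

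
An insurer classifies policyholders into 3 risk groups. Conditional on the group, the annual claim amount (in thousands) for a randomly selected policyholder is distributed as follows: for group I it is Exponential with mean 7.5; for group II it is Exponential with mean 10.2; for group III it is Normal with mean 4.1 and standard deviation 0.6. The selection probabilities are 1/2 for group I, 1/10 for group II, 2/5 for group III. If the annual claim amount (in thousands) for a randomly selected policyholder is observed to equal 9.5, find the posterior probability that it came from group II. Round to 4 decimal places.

Likelihoods f(9.5 | ·): I: 0.0375692; II: 0.0386287; III: 1.7133e-18.
Posterior ∝ prior × likelihood. Numerator for II: 0.1·0.0386287 = 0.00386287.
Normalizing constant: 0.5·0.0375692 + 0.1·0.0386287 + 0.4·1.7133e-18 = 0.0226475.
P(II | observation) = 0.00386287 / 0.0226475 = 0.170565.

0.1706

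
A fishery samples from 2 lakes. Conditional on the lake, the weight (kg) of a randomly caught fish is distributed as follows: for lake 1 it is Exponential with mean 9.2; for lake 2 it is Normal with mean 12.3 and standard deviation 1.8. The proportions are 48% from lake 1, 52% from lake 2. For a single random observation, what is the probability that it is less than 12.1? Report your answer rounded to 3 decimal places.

Conditional on each lake, P(X < 12.1): 1: 0.731584; 2: 0.455764.
By total probability, P(X < 12.1) = 0.48·0.731584 + 0.52·0.455764 = 0.588158.

0.588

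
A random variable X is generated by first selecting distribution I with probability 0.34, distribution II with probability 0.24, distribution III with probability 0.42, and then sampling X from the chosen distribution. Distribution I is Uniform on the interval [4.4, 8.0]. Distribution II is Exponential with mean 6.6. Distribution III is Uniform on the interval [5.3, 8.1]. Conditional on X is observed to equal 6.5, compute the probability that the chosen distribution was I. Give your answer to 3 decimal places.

0.366

Likelihoods f(6.5 | ·): I: 0.277778; II: 0.0565903; III: 0.357143.
Posterior ∝ prior × likelihood. Numerator for I: 0.34·0.277778 = 0.0944444.
Normalizing constant: 0.34·0.277778 + 0.24·0.0565903 + 0.42·0.357143 = 0.258026.
P(I | observation) = 0.0944444 / 0.258026 = 0.366027.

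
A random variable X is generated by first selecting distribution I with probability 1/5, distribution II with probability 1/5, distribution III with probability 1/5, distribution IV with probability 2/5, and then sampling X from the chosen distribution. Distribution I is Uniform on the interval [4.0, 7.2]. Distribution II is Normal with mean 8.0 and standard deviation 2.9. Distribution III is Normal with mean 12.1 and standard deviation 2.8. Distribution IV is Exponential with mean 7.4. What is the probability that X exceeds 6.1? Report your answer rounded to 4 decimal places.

Conditional on each component, P(X > 6.1): I: 0.34375; II: 0.743822; III: 0.983938; IV: 0.438531.
By total probability, P(X > 6.1) = 0.2·0.34375 + 0.2·0.743822 + 0.2·0.983938 + 0.4·0.438531 = 0.589714.

0.5897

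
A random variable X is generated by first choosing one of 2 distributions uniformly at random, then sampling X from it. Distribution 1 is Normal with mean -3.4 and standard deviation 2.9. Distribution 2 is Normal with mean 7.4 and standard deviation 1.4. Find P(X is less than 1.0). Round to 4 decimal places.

0.4677

Conditional on each component, P(X < 1.0): 1: 0.935397; 2: 2.42205e-06.
By total probability, P(X < 1.0) = 0.5·0.935397 + 0.5·2.42205e-06 = 0.4677.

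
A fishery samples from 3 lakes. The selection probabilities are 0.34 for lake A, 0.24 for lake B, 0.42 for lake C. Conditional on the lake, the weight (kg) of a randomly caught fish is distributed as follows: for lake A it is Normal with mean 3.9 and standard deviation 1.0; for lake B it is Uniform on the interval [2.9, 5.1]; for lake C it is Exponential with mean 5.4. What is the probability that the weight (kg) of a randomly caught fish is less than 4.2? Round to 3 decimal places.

0.579

Conditional on each lake, P(X < 4.2): A: 0.617911; B: 0.590909; C: 0.540574.
By total probability, P(X < 4.2) = 0.34·0.617911 + 0.24·0.590909 + 0.42·0.540574 = 0.578949.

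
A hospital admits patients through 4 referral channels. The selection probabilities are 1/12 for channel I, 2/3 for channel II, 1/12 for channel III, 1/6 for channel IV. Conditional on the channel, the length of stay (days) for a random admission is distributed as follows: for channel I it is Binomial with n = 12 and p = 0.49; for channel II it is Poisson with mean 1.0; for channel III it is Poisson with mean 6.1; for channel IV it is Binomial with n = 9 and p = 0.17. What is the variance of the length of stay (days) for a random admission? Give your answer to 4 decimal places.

4.9890

Per component, I: μ=5.88, E[X²]=37.5732; II: μ=1, E[X²]=2; III: μ=6.1, E[X²]=43.31; IV: μ=1.53, E[X²]=3.6108.
E[X] = 0.0833333·5.88 + 0.666667·1 + 0.0833333·6.1 + 0.166667·1.53 = 1.92.
E[X²] = 0.0833333·37.5732 + 0.666667·2 + 0.0833333·43.31 + 0.166667·3.6108 = 8.6754.
Var(X) = E[X²] − (E[X])² = 8.6754 − 3.6864 = 4.989.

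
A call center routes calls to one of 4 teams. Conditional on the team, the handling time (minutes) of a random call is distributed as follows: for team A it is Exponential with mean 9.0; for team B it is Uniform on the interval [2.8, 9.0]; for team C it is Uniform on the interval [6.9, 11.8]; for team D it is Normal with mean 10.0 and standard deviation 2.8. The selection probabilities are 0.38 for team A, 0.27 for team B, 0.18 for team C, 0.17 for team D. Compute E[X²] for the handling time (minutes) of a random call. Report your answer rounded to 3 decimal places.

For each component E[X²] = Var + (mean)², giving A: 162; B: 38.0133; C: 89.4233; D: 107.84.
Overall E[X²] = 0.38·162 + 0.27·38.0133 + 0.18·89.4233 + 0.17·107.84 = 106.253.

106.253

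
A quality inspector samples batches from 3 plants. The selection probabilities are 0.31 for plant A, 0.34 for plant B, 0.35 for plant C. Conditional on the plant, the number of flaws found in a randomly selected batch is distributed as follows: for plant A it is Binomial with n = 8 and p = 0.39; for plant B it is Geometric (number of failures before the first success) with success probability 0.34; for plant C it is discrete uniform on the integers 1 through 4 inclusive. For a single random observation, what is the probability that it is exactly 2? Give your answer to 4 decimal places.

Conditional on each plant, P(X = 2): A: 0.219415; B: 0.148104; C: 0.25.
By total probability, P(X = 2) = 0.31·0.219415 + 0.34·0.148104 + 0.35·0.25 = 0.205874.

0.2059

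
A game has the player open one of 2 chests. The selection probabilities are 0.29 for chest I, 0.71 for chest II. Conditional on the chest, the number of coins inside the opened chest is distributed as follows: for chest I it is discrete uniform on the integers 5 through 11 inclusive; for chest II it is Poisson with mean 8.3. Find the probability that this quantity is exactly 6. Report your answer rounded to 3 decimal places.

0.122

Conditional on each chest, P(X = 6): I: 0.142857; II: 0.112847.
By total probability, P(X = 6) = 0.29·0.142857 + 0.71·0.112847 = 0.12155.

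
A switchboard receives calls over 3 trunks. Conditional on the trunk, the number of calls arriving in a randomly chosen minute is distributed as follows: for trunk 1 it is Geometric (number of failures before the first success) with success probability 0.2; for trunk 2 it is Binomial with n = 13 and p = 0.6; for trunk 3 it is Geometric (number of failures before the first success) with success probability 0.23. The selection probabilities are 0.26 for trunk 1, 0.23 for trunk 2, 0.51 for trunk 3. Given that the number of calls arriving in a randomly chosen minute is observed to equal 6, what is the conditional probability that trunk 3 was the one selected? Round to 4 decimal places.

Likelihoods P(X=6 | ·): 1: 0.0524288; 2: 0.131173; 3: 0.0479371.
Posterior ∝ prior × likelihood. Numerator for 3: 0.51·0.0479371 = 0.0244479.
Normalizing constant: 0.26·0.0524288 + 0.23·0.131173 + 0.51·0.0479371 = 0.0682492.
P(3 | observation) = 0.0244479 / 0.0682492 = 0.358216.

0.3582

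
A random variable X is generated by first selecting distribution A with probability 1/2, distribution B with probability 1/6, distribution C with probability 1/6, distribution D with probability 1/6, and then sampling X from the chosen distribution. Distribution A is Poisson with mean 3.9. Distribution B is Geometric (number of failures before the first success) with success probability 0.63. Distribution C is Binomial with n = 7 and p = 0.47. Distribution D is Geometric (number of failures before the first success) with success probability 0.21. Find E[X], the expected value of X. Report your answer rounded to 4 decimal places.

3.2232

Component means — A: 3.9; B: 0.587302; C: 3.29; D: 3.7619.
E[X] = 0.5·3.9 + 0.166667·0.587302 + 0.166667·3.29 + 0.166667·3.7619 = 3.2232.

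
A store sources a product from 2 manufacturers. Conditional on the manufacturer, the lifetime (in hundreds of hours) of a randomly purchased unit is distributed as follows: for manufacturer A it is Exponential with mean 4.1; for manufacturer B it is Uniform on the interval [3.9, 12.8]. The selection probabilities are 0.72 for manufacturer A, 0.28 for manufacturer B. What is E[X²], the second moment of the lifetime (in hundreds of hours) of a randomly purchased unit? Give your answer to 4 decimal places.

For each component E[X²] = Var + (mean)², giving A: 33.62; B: 76.3233.
Overall E[X²] = 0.72·33.62 + 0.28·76.3233 = 45.5769.

45.5769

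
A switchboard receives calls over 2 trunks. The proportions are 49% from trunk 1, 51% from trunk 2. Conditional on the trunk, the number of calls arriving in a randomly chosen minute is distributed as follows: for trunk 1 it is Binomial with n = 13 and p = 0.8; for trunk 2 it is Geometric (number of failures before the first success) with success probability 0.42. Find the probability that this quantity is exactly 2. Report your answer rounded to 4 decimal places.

0.0721

Conditional on each trunk, P(X = 2): 1: 1.02236e-06; 2: 0.141288.
By total probability, P(X = 2) = 0.49·1.02236e-06 + 0.51·0.141288 = 0.0720574.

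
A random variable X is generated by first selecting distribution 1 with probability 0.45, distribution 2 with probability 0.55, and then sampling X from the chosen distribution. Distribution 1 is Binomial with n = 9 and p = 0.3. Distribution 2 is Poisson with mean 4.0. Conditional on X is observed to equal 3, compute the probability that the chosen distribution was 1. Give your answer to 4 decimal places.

0.5277

Likelihoods P(X=3 | ·): 1: 0.266828; 2: 0.195367.
Posterior ∝ prior × likelihood. Numerator for 1: 0.45·0.266828 = 0.120073.
Normalizing constant: 0.45·0.266828 + 0.55·0.195367 = 0.227524.
P(1 | observation) = 0.120073 / 0.227524 = 0.527735.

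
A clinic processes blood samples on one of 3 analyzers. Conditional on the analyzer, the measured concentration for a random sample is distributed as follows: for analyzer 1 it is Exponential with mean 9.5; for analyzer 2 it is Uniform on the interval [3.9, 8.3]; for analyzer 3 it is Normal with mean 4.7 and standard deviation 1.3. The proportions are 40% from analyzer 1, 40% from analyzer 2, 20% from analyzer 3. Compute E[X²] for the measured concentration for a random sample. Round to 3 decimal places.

For each component E[X²] = Var + (mean)², giving 1: 180.5; 2: 38.8233; 3: 23.78.
Overall E[X²] = 0.4·180.5 + 0.4·38.8233 + 0.2·23.78 = 92.4853.

92.485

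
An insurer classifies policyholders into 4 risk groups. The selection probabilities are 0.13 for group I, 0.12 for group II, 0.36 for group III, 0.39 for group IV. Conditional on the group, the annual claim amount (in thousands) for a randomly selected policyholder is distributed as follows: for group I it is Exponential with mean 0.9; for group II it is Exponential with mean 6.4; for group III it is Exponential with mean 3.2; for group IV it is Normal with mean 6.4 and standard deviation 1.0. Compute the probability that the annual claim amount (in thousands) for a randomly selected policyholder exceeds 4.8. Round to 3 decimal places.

Conditional on each group, P(X > 4.8): I: 0.00482795; II: 0.472367; III: 0.22313; IV: 0.945201.
By total probability, P(X > 4.8) = 0.13·0.00482795 + 0.12·0.472367 + 0.36·0.22313 + 0.39·0.945201 = 0.506267.

0.506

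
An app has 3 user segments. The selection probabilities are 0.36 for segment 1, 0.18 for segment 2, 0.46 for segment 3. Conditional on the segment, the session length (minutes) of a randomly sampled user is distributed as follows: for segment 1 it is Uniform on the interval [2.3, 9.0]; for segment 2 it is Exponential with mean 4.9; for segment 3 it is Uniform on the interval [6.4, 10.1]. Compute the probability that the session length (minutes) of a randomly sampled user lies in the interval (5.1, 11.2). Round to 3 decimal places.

0.715

Conditional on each segment, P(5.1 < X < 11.2): 1: 0.58209; 2: 0.251465; 3: 1.
By total probability, P(5.1 < X < 11.2) = 0.36·0.58209 + 0.18·0.251465 + 0.46·1 = 0.714816.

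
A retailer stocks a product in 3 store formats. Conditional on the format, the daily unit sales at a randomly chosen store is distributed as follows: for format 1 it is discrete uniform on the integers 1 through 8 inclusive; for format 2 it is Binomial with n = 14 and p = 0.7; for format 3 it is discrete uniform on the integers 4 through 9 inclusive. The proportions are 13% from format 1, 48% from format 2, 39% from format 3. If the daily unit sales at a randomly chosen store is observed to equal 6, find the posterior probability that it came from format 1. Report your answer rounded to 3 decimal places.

0.176

Likelihoods P(X=6 | ·): 1: 0.125; 2: 0.02318; 3: 0.166667.
Posterior ∝ prior × likelihood. Numerator for 1: 0.13·0.125 = 0.01625.
Normalizing constant: 0.13·0.125 + 0.48·0.02318 + 0.39·0.166667 = 0.0923764.
P(1 | observation) = 0.01625 / 0.0923764 = 0.175911.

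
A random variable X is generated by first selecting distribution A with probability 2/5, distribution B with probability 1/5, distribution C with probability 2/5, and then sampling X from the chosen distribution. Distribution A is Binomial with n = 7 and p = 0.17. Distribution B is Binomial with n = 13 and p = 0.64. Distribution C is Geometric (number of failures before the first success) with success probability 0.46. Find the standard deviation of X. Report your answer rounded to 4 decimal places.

Per component, A: μ=1.19, E[X²]=2.4038; B: μ=8.32, E[X²]=72.2176; C: μ=1.17391, E[X²]=3.93006.
E[X] = 0.4·1.19 + 0.2·8.32 + 0.4·1.17391 = 2.60957.
E[X²] = 0.4·2.4038 + 0.2·72.2176 + 0.4·3.93006 = 16.9771.
Var(X) = E[X²] − (E[X])² = 16.9771 − 6.80983 = 10.1672.
SD(X) = √10.1672 = 3.18861.

3.1886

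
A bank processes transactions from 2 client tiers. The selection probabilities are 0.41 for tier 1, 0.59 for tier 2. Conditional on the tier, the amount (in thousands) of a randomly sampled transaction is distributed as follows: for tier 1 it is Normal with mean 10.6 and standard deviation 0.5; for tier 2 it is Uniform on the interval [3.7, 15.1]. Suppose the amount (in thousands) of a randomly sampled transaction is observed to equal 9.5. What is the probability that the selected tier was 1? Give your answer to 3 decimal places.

Likelihoods f(9.5 | ·): 1: 0.0709492; 2: 0.0877193.
Posterior ∝ prior × likelihood. Numerator for 1: 0.41·0.0709492 = 0.0290892.
Normalizing constant: 0.41·0.0709492 + 0.59·0.0877193 = 0.0808436.
P(1 | observation) = 0.0290892 / 0.0808436 = 0.35982.

0.360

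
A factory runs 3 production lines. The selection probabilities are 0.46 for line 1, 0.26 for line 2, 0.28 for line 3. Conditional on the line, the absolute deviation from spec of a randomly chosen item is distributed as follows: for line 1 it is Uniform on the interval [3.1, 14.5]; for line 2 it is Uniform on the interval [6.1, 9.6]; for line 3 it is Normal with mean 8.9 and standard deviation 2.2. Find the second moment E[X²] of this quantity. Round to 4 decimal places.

80.4255

For each component E[X²] = Var + (mean)², giving 1: 88.27; 2: 62.6433; 3: 84.05.
Overall E[X²] = 0.46·88.27 + 0.26·62.6433 + 0.28·84.05 = 80.4255.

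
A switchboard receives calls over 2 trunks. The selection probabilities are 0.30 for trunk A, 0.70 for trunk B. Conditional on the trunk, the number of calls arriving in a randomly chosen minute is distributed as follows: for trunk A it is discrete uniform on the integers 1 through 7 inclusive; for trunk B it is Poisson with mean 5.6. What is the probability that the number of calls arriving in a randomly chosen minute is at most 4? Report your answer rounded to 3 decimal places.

Conditional on each trunk, P(X ≤ 4): A: 0.571429; B: 0.34215.
By total probability, P(X ≤ 4) = 0.3·0.571429 + 0.7·0.34215 = 0.410934.

0.411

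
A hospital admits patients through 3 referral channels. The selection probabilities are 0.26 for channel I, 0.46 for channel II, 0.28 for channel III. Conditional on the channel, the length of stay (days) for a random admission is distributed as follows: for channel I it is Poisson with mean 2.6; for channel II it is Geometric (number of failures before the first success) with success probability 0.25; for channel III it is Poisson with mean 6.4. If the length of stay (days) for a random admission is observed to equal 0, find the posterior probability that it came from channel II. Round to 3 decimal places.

Likelihoods P(X=0 | ·): I: 0.0742736; II: 0.25; III: 0.00166156.
Posterior ∝ prior × likelihood. Numerator for II: 0.46·0.25 = 0.115.
Normalizing constant: 0.26·0.0742736 + 0.46·0.25 + 0.28·0.00166156 = 0.134776.
P(II | observation) = 0.115 / 0.134776 = 0.853265.

0.853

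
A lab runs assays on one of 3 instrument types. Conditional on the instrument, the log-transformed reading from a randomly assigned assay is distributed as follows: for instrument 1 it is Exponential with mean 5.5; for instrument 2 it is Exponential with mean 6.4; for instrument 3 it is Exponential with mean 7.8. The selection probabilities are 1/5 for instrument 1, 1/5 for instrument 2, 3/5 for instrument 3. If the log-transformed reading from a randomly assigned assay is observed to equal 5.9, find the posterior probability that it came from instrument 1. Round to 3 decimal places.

Likelihoods f(5.9 | ·): 1: 0.0621953; 2: 0.062152; 3: 0.0601729.
Posterior ∝ prior × likelihood. Numerator for 1: 0.2·0.0621953 = 0.0124391.
Normalizing constant: 0.2·0.0621953 + 0.2·0.062152 + 0.6·0.0601729 = 0.0609732.
P(1 | observation) = 0.0124391 / 0.0609732 = 0.204009.

0.204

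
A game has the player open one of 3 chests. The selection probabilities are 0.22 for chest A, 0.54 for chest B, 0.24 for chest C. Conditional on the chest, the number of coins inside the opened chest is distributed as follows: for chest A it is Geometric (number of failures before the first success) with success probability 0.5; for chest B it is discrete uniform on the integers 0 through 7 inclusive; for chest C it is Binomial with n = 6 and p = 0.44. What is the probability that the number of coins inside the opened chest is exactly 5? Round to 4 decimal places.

0.0842

Conditional on each chest, P(X = 5): A: 0.015625; B: 0.125; C: 0.0554119.
By total probability, P(X = 5) = 0.22·0.015625 + 0.54·0.125 + 0.24·0.0554119 = 0.0842363.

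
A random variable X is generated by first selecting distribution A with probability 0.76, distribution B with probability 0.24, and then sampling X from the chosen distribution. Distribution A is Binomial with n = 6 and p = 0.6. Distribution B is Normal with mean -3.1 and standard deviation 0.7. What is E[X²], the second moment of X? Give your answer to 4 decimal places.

For each component E[X²] = Var + (mean)², giving A: 14.4; B: 10.1.
Overall E[X²] = 0.76·14.4 + 0.24·10.1 = 13.368.

13.3680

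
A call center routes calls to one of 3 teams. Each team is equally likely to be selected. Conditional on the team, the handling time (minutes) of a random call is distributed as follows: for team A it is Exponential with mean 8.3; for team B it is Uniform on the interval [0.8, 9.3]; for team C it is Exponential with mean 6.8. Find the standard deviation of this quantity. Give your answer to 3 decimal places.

6.492

Per component, A: μ=8.3, E[X²]=137.78; B: μ=5.05, E[X²]=31.5233; C: μ=6.8, E[X²]=92.48.
E[X] = 0.333333·8.3 + 0.333333·5.05 + 0.333333·6.8 = 6.71667.
E[X²] = 0.333333·137.78 + 0.333333·31.5233 + 0.333333·92.48 = 87.2611.
Var(X) = E[X²] − (E[X])² = 87.2611 − 45.1136 = 42.1475.
SD(X) = √42.1475 = 6.49211.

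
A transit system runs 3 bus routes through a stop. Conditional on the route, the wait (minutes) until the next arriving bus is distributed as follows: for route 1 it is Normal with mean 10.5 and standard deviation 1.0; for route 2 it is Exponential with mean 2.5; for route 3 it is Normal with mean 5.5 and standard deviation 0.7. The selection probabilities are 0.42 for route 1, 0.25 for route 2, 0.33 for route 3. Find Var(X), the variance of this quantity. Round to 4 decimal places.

Per component, 1: μ=10.5, E[X²]=111.25; 2: μ=2.5, E[X²]=12.5; 3: μ=5.5, E[X²]=30.74.
E[X] = 0.42·10.5 + 0.25·2.5 + 0.33·5.5 = 6.85.
E[X²] = 0.42·111.25 + 0.25·12.5 + 0.33·30.74 = 59.9942.
Var(X) = E[X²] − (E[X])² = 59.9942 − 46.9225 = 13.0717.

13.0717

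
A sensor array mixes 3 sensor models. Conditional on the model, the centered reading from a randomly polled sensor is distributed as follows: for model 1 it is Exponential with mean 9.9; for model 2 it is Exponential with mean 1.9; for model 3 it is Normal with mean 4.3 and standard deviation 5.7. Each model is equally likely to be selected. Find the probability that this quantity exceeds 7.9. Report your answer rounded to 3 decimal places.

Conditional on each model, P(X > 7.9): 1: 0.450238; 2: 0.0156405; 3: 0.263831.
By total probability, P(X > 7.9) = 0.333333·0.450238 + 0.333333·0.0156405 + 0.333333·0.263831 = 0.243236.

0.243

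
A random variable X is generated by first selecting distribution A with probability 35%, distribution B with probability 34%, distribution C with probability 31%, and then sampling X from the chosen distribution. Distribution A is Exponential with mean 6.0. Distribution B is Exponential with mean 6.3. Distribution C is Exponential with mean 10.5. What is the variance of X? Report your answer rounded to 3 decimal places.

Per component, A: μ=6, E[X²]=72; B: μ=6.3, E[X²]=79.38; C: μ=10.5, E[X²]=220.5.
E[X] = 0.35·6 + 0.34·6.3 + 0.31·10.5 = 7.497.
E[X²] = 0.35·72 + 0.34·79.38 + 0.31·220.5 = 120.544.
Var(X) = E[X²] − (E[X])² = 120.544 − 56.205 = 64.3392.

64.339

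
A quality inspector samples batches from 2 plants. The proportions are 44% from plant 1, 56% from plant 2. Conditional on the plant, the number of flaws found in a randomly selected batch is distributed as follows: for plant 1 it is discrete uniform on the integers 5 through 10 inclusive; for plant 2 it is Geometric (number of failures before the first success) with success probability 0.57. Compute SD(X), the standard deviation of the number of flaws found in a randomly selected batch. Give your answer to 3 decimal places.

Per component, 1: μ=7.5, E[X²]=59.1667; 2: μ=0.754386, E[X²]=1.89258.
E[X] = 0.44·7.5 + 0.56·0.754386 = 3.72246.
E[X²] = 0.44·59.1667 + 0.56·1.89258 = 27.0932.
Var(X) = E[X²] − (E[X])² = 27.0932 − 13.8567 = 13.2365.
SD(X) = √13.2365 = 3.6382.

3.638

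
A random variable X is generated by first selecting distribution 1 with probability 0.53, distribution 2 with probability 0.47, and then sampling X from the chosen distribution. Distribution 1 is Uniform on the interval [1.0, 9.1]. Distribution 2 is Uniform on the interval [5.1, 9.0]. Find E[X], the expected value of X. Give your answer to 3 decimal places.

5.990

Component means — 1: 5.05; 2: 7.05.
E[X] = 0.53·5.05 + 0.47·7.05 = 5.99.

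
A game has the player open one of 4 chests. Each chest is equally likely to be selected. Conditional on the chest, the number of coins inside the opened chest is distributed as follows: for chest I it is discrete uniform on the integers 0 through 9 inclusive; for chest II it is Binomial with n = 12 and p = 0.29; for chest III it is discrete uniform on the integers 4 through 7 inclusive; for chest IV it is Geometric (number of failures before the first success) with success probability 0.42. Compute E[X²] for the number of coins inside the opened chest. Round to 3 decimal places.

For each component E[X²] = Var + (mean)², giving I: 28.5; II: 14.5812; III: 31.5; IV: 5.19501.
Overall E[X²] = 0.25·28.5 + 0.25·14.5812 + 0.25·31.5 + 0.25·5.19501 = 19.9441.

19.944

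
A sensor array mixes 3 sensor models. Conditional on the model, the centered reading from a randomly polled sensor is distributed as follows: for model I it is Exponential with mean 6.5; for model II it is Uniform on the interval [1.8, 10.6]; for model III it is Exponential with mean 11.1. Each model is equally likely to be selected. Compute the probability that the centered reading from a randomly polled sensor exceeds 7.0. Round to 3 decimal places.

Conditional on each model, P(X > 7.0): I: 0.340642; II: 0.409091; III: 0.532256.
By total probability, P(X > 7.0) = 0.333333·0.340642 + 0.333333·0.409091 + 0.333333·0.532256 = 0.42733.

0.427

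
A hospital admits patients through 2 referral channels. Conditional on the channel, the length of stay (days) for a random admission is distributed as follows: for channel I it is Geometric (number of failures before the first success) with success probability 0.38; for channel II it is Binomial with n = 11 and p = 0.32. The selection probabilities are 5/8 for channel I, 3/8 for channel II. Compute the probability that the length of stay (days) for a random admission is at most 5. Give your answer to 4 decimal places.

Conditional on each channel, P(X ≤ 5): I: 0.9432; II: 0.896944.
By total probability, P(X ≤ 5) = 0.625·0.9432 + 0.375·0.896944 = 0.925854.

0.9259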